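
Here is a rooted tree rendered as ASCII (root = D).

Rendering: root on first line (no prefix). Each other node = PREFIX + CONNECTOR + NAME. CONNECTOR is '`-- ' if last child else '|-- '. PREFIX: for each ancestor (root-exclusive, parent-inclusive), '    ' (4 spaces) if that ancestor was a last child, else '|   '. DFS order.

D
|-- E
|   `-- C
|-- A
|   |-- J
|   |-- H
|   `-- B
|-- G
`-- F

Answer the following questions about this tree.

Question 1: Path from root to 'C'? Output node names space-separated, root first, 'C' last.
Answer: D E C

Derivation:
Walk down from root: D -> E -> C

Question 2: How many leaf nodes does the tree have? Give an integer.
Answer: 6

Derivation:
Leaves (nodes with no children): B, C, F, G, H, J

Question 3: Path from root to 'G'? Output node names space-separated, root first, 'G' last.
Answer: D G

Derivation:
Walk down from root: D -> G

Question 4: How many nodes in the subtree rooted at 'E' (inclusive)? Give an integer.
Subtree rooted at E contains: C, E
Count = 2

Answer: 2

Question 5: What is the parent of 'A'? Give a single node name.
Scan adjacency: A appears as child of D

Answer: D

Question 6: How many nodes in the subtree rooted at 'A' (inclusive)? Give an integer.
Subtree rooted at A contains: A, B, H, J
Count = 4

Answer: 4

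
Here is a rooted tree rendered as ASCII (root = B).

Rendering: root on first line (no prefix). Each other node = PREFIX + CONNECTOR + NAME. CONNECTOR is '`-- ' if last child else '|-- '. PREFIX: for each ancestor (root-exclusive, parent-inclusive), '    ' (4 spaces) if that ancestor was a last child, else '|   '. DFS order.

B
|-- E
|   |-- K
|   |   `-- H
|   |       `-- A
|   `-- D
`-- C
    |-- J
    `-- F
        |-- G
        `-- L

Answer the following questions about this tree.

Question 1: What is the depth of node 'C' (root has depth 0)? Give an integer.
Answer: 1

Derivation:
Path from root to C: B -> C
Depth = number of edges = 1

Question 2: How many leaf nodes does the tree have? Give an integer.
Answer: 5

Derivation:
Leaves (nodes with no children): A, D, G, J, L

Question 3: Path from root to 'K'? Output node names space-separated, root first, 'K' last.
Walk down from root: B -> E -> K

Answer: B E K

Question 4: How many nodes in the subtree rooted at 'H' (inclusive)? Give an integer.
Subtree rooted at H contains: A, H
Count = 2

Answer: 2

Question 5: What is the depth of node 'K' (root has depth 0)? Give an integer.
Path from root to K: B -> E -> K
Depth = number of edges = 2

Answer: 2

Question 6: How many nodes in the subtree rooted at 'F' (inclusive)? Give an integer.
Answer: 3

Derivation:
Subtree rooted at F contains: F, G, L
Count = 3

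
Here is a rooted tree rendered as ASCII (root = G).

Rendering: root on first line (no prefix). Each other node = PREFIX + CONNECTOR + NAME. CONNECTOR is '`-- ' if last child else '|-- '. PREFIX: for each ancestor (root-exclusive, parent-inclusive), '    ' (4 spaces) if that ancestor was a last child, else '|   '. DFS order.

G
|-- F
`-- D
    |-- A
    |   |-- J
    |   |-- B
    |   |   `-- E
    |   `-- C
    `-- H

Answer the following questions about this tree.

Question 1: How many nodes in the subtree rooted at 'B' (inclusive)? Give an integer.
Answer: 2

Derivation:
Subtree rooted at B contains: B, E
Count = 2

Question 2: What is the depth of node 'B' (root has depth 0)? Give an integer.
Answer: 3

Derivation:
Path from root to B: G -> D -> A -> B
Depth = number of edges = 3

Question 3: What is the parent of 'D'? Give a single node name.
Scan adjacency: D appears as child of G

Answer: G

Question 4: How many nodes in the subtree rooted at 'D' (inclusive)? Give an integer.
Subtree rooted at D contains: A, B, C, D, E, H, J
Count = 7

Answer: 7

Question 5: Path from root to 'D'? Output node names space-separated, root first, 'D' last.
Walk down from root: G -> D

Answer: G D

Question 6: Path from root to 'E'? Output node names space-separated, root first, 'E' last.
Answer: G D A B E

Derivation:
Walk down from root: G -> D -> A -> B -> E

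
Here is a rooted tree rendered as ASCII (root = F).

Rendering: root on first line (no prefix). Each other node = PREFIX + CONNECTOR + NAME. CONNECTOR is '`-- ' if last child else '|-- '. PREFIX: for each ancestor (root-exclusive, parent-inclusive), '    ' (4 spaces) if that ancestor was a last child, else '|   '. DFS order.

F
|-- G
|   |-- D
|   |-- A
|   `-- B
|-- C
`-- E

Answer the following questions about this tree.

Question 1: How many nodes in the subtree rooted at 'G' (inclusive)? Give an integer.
Answer: 4

Derivation:
Subtree rooted at G contains: A, B, D, G
Count = 4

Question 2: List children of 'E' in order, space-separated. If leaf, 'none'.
Node E's children (from adjacency): (leaf)

Answer: none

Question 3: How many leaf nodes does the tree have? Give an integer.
Leaves (nodes with no children): A, B, C, D, E

Answer: 5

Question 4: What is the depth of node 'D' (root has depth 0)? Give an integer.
Answer: 2

Derivation:
Path from root to D: F -> G -> D
Depth = number of edges = 2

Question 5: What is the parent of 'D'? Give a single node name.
Scan adjacency: D appears as child of G

Answer: G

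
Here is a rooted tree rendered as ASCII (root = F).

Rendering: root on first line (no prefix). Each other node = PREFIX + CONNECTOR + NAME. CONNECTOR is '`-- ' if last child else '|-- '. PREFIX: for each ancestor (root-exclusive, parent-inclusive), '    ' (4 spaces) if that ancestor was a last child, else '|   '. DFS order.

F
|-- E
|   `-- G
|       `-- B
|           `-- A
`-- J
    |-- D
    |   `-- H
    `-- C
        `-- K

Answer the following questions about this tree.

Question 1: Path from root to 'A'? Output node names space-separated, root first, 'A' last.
Answer: F E G B A

Derivation:
Walk down from root: F -> E -> G -> B -> A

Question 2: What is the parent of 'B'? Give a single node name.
Scan adjacency: B appears as child of G

Answer: G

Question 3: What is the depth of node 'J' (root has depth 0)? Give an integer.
Answer: 1

Derivation:
Path from root to J: F -> J
Depth = number of edges = 1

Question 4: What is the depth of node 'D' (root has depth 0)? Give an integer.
Path from root to D: F -> J -> D
Depth = number of edges = 2

Answer: 2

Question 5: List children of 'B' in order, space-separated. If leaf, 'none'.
Node B's children (from adjacency): A

Answer: A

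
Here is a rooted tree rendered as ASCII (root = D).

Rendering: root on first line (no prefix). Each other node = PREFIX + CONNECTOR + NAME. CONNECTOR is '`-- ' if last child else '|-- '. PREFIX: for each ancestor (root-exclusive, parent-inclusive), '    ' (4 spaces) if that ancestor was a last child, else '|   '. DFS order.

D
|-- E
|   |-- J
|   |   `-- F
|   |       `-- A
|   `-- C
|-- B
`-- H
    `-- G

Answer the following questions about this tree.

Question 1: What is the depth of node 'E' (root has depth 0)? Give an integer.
Answer: 1

Derivation:
Path from root to E: D -> E
Depth = number of edges = 1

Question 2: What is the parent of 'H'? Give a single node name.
Answer: D

Derivation:
Scan adjacency: H appears as child of D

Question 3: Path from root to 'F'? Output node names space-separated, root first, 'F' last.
Answer: D E J F

Derivation:
Walk down from root: D -> E -> J -> F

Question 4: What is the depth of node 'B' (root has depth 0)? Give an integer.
Path from root to B: D -> B
Depth = number of edges = 1

Answer: 1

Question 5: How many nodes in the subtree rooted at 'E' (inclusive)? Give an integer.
Subtree rooted at E contains: A, C, E, F, J
Count = 5

Answer: 5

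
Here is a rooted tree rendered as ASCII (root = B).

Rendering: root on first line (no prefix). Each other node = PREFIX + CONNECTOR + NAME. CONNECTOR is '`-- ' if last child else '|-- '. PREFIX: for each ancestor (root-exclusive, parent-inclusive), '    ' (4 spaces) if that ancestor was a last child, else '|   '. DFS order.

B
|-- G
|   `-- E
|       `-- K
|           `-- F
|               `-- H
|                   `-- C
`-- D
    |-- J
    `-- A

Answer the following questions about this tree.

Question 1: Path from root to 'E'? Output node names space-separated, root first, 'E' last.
Walk down from root: B -> G -> E

Answer: B G E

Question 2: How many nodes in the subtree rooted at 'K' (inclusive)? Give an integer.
Subtree rooted at K contains: C, F, H, K
Count = 4

Answer: 4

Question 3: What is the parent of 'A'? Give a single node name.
Answer: D

Derivation:
Scan adjacency: A appears as child of D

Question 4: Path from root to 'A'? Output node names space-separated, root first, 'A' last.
Walk down from root: B -> D -> A

Answer: B D A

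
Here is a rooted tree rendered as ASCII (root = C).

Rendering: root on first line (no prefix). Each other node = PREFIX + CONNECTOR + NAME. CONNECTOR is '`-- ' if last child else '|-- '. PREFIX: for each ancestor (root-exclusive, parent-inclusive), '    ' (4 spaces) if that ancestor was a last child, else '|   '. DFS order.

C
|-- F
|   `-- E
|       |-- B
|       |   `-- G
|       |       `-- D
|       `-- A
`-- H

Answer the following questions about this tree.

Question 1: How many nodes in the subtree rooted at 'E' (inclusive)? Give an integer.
Subtree rooted at E contains: A, B, D, E, G
Count = 5

Answer: 5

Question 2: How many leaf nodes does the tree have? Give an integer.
Leaves (nodes with no children): A, D, H

Answer: 3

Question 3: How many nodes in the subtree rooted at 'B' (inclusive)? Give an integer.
Subtree rooted at B contains: B, D, G
Count = 3

Answer: 3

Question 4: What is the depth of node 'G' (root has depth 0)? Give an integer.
Path from root to G: C -> F -> E -> B -> G
Depth = number of edges = 4

Answer: 4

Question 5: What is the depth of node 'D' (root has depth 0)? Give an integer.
Path from root to D: C -> F -> E -> B -> G -> D
Depth = number of edges = 5

Answer: 5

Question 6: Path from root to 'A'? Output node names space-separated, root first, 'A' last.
Walk down from root: C -> F -> E -> A

Answer: C F E A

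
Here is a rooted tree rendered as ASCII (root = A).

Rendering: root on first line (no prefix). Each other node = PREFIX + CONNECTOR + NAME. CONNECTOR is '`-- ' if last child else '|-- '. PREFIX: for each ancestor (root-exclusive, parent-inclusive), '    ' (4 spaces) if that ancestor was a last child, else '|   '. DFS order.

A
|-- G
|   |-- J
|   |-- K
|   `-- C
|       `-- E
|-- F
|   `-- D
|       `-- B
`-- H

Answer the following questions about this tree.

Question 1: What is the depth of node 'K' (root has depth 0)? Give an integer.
Answer: 2

Derivation:
Path from root to K: A -> G -> K
Depth = number of edges = 2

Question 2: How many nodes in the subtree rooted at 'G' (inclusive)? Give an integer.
Answer: 5

Derivation:
Subtree rooted at G contains: C, E, G, J, K
Count = 5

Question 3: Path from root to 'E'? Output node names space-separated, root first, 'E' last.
Answer: A G C E

Derivation:
Walk down from root: A -> G -> C -> E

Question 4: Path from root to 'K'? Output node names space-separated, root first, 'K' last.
Answer: A G K

Derivation:
Walk down from root: A -> G -> K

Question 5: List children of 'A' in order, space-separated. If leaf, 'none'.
Node A's children (from adjacency): G, F, H

Answer: G F H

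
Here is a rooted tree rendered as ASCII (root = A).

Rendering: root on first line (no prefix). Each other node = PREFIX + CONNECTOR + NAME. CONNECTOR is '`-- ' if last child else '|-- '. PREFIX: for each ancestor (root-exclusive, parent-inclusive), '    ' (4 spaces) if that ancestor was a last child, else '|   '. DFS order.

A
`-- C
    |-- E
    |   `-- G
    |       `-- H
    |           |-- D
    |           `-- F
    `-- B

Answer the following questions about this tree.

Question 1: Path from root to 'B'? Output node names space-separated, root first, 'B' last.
Walk down from root: A -> C -> B

Answer: A C B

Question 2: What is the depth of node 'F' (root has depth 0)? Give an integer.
Path from root to F: A -> C -> E -> G -> H -> F
Depth = number of edges = 5

Answer: 5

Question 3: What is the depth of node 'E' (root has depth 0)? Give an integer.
Answer: 2

Derivation:
Path from root to E: A -> C -> E
Depth = number of edges = 2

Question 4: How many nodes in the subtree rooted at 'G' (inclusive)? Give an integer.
Answer: 4

Derivation:
Subtree rooted at G contains: D, F, G, H
Count = 4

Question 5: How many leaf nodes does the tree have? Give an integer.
Answer: 3

Derivation:
Leaves (nodes with no children): B, D, F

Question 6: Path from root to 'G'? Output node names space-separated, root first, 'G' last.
Answer: A C E G

Derivation:
Walk down from root: A -> C -> E -> G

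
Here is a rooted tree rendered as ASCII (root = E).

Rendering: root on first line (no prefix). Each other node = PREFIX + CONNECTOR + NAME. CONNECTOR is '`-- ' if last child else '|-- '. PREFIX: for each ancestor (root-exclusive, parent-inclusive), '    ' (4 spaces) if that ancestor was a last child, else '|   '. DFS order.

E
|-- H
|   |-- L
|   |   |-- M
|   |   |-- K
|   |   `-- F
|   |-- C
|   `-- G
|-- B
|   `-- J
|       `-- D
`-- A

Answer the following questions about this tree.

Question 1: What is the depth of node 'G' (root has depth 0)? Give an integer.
Path from root to G: E -> H -> G
Depth = number of edges = 2

Answer: 2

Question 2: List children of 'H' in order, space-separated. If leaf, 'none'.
Answer: L C G

Derivation:
Node H's children (from adjacency): L, C, G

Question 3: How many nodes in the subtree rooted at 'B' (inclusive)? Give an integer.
Answer: 3

Derivation:
Subtree rooted at B contains: B, D, J
Count = 3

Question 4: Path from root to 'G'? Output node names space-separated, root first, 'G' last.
Answer: E H G

Derivation:
Walk down from root: E -> H -> G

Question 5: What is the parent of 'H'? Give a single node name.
Answer: E

Derivation:
Scan adjacency: H appears as child of E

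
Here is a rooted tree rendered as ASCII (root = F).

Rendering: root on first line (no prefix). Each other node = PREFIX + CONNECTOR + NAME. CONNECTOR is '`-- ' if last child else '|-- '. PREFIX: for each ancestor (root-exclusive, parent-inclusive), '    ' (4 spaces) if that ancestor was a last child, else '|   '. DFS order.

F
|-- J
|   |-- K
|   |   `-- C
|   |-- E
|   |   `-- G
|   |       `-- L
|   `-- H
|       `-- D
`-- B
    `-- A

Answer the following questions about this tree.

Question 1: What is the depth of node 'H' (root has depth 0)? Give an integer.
Path from root to H: F -> J -> H
Depth = number of edges = 2

Answer: 2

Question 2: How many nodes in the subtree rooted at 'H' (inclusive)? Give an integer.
Answer: 2

Derivation:
Subtree rooted at H contains: D, H
Count = 2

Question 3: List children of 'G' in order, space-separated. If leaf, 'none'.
Node G's children (from adjacency): L

Answer: L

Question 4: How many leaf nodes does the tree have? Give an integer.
Leaves (nodes with no children): A, C, D, L

Answer: 4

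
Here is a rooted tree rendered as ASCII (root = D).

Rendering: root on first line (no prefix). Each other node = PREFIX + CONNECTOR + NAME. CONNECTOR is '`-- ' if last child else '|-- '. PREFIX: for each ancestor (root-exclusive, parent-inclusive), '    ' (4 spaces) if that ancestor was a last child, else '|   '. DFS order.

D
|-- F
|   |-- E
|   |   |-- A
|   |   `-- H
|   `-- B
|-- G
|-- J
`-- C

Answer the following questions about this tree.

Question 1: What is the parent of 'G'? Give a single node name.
Scan adjacency: G appears as child of D

Answer: D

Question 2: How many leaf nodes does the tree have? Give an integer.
Leaves (nodes with no children): A, B, C, G, H, J

Answer: 6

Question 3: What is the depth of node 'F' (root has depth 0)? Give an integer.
Answer: 1

Derivation:
Path from root to F: D -> F
Depth = number of edges = 1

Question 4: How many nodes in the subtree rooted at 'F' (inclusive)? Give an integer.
Subtree rooted at F contains: A, B, E, F, H
Count = 5

Answer: 5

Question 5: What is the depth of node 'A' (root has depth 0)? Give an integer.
Answer: 3

Derivation:
Path from root to A: D -> F -> E -> A
Depth = number of edges = 3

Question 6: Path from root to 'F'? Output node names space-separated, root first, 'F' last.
Walk down from root: D -> F

Answer: D F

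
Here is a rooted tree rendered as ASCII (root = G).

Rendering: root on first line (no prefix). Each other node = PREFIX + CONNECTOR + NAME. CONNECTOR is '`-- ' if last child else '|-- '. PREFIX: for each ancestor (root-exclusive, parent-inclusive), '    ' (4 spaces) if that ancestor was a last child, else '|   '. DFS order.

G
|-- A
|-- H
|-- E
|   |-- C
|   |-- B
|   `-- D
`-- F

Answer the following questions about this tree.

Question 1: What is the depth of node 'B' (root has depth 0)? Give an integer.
Answer: 2

Derivation:
Path from root to B: G -> E -> B
Depth = number of edges = 2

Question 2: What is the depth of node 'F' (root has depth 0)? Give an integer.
Path from root to F: G -> F
Depth = number of edges = 1

Answer: 1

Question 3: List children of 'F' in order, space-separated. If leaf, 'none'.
Node F's children (from adjacency): (leaf)

Answer: none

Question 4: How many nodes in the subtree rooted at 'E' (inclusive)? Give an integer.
Subtree rooted at E contains: B, C, D, E
Count = 4

Answer: 4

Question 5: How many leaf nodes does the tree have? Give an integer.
Answer: 6

Derivation:
Leaves (nodes with no children): A, B, C, D, F, H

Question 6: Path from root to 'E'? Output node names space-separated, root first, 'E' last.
Answer: G E

Derivation:
Walk down from root: G -> E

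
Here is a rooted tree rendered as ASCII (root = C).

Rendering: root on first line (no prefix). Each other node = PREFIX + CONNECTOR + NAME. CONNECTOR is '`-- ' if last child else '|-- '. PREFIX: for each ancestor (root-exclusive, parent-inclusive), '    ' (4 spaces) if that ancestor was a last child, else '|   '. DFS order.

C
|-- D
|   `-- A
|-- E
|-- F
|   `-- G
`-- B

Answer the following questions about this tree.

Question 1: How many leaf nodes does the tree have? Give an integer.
Answer: 4

Derivation:
Leaves (nodes with no children): A, B, E, G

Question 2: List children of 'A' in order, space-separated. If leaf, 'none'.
Node A's children (from adjacency): (leaf)

Answer: none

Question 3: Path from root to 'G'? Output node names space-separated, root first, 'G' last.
Walk down from root: C -> F -> G

Answer: C F G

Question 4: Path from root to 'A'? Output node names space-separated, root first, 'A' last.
Walk down from root: C -> D -> A

Answer: C D A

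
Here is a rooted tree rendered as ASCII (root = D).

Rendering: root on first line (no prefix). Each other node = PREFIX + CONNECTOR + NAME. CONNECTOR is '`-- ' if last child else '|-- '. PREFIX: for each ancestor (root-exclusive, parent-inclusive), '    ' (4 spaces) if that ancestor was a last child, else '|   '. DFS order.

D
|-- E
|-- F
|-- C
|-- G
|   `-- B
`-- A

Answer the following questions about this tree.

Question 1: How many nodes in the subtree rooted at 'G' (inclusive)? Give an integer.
Subtree rooted at G contains: B, G
Count = 2

Answer: 2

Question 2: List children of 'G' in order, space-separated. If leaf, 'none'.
Node G's children (from adjacency): B

Answer: B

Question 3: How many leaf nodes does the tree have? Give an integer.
Leaves (nodes with no children): A, B, C, E, F

Answer: 5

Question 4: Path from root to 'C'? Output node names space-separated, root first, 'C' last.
Walk down from root: D -> C

Answer: D C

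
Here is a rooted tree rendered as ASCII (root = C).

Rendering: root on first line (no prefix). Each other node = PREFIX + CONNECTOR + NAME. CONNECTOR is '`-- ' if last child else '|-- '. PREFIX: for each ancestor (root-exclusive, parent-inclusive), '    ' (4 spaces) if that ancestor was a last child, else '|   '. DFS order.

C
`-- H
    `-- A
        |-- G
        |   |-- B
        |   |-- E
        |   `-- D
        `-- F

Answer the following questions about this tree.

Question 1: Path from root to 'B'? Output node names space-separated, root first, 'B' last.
Walk down from root: C -> H -> A -> G -> B

Answer: C H A G B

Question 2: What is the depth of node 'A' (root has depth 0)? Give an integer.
Path from root to A: C -> H -> A
Depth = number of edges = 2

Answer: 2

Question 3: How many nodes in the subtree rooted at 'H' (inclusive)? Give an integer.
Answer: 7

Derivation:
Subtree rooted at H contains: A, B, D, E, F, G, H
Count = 7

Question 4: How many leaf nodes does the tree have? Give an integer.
Leaves (nodes with no children): B, D, E, F

Answer: 4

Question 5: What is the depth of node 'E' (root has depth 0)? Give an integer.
Path from root to E: C -> H -> A -> G -> E
Depth = number of edges = 4

Answer: 4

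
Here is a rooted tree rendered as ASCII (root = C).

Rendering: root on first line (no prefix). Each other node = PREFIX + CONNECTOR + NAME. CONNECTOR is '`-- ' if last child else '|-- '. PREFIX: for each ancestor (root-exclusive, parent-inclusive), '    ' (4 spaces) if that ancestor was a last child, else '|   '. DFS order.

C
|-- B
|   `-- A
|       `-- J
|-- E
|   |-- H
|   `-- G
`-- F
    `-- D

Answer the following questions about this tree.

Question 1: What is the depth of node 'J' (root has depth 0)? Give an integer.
Path from root to J: C -> B -> A -> J
Depth = number of edges = 3

Answer: 3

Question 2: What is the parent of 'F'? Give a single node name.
Scan adjacency: F appears as child of C

Answer: C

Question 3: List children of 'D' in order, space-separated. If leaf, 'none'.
Node D's children (from adjacency): (leaf)

Answer: none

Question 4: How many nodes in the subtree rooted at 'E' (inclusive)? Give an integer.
Subtree rooted at E contains: E, G, H
Count = 3

Answer: 3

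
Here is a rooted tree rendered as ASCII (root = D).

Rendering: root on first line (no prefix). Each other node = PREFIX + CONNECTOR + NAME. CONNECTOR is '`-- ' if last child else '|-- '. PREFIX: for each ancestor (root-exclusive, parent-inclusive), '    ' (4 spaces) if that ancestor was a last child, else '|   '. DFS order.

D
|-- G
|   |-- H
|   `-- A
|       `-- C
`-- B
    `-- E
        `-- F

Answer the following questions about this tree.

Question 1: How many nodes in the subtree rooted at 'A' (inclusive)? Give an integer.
Answer: 2

Derivation:
Subtree rooted at A contains: A, C
Count = 2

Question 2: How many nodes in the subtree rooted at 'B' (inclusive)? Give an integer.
Subtree rooted at B contains: B, E, F
Count = 3

Answer: 3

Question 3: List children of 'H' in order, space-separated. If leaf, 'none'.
Answer: none

Derivation:
Node H's children (from adjacency): (leaf)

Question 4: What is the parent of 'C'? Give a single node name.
Answer: A

Derivation:
Scan adjacency: C appears as child of A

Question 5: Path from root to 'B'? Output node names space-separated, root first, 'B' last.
Answer: D B

Derivation:
Walk down from root: D -> B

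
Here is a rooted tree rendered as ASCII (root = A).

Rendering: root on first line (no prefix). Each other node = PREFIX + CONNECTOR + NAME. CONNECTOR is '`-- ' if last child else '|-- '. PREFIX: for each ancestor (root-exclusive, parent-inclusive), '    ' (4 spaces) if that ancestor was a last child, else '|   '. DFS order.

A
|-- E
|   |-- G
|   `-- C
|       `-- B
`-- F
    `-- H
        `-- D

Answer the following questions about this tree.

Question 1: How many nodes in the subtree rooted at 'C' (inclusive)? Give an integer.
Subtree rooted at C contains: B, C
Count = 2

Answer: 2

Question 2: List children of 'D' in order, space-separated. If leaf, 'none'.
Answer: none

Derivation:
Node D's children (from adjacency): (leaf)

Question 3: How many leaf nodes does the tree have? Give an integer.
Leaves (nodes with no children): B, D, G

Answer: 3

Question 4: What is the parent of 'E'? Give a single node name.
Scan adjacency: E appears as child of A

Answer: A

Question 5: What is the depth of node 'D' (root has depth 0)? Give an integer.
Answer: 3

Derivation:
Path from root to D: A -> F -> H -> D
Depth = number of edges = 3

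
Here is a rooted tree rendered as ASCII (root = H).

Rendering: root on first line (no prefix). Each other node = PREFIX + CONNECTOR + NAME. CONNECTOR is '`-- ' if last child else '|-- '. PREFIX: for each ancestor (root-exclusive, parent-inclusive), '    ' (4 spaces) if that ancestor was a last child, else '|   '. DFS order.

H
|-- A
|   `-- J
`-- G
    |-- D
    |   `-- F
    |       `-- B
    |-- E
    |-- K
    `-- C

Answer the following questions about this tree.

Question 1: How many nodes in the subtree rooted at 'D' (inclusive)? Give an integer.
Subtree rooted at D contains: B, D, F
Count = 3

Answer: 3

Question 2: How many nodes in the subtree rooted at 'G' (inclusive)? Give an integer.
Answer: 7

Derivation:
Subtree rooted at G contains: B, C, D, E, F, G, K
Count = 7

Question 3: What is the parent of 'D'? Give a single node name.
Answer: G

Derivation:
Scan adjacency: D appears as child of G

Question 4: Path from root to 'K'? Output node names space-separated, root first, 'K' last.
Walk down from root: H -> G -> K

Answer: H G K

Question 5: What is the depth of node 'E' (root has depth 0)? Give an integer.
Path from root to E: H -> G -> E
Depth = number of edges = 2

Answer: 2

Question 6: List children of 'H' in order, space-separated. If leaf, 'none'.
Node H's children (from adjacency): A, G

Answer: A G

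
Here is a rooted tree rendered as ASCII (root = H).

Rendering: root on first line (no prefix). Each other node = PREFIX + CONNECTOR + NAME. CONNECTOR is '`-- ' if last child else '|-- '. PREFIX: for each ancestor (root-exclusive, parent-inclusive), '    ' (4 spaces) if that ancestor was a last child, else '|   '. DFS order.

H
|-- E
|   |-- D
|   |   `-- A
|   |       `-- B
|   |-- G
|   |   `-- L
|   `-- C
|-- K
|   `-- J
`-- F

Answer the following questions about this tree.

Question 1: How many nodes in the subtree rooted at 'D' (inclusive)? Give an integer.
Answer: 3

Derivation:
Subtree rooted at D contains: A, B, D
Count = 3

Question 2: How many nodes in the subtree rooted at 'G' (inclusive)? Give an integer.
Answer: 2

Derivation:
Subtree rooted at G contains: G, L
Count = 2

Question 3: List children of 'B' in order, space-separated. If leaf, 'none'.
Node B's children (from adjacency): (leaf)

Answer: none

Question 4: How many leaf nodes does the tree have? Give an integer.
Answer: 5

Derivation:
Leaves (nodes with no children): B, C, F, J, L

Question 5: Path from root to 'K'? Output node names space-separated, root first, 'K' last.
Walk down from root: H -> K

Answer: H K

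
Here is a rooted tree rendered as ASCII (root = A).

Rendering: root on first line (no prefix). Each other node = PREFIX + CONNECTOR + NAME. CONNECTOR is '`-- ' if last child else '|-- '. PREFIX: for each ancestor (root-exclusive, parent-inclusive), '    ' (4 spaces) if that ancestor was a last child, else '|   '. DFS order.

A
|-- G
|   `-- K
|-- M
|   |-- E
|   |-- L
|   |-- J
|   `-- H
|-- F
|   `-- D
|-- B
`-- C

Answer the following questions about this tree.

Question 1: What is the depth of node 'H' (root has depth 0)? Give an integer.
Path from root to H: A -> M -> H
Depth = number of edges = 2

Answer: 2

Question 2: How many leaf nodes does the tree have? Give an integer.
Leaves (nodes with no children): B, C, D, E, H, J, K, L

Answer: 8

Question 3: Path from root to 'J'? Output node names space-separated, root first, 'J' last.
Walk down from root: A -> M -> J

Answer: A M J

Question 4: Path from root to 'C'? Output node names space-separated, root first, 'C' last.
Answer: A C

Derivation:
Walk down from root: A -> C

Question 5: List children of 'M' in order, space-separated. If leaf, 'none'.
Answer: E L J H

Derivation:
Node M's children (from adjacency): E, L, J, H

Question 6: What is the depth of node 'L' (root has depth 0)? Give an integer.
Path from root to L: A -> M -> L
Depth = number of edges = 2

Answer: 2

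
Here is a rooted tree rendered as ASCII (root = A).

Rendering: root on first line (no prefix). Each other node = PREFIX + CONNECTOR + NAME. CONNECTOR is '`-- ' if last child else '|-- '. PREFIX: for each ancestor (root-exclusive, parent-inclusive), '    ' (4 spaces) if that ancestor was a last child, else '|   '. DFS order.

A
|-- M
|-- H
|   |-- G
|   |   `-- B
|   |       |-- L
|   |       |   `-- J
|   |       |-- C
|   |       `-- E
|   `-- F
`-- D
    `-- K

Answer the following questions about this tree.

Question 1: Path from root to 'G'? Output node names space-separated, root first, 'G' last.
Walk down from root: A -> H -> G

Answer: A H G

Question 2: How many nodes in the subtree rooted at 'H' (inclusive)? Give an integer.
Subtree rooted at H contains: B, C, E, F, G, H, J, L
Count = 8

Answer: 8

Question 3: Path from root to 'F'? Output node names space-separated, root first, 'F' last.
Answer: A H F

Derivation:
Walk down from root: A -> H -> F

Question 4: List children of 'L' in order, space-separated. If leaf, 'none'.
Node L's children (from adjacency): J

Answer: J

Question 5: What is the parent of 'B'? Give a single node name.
Answer: G

Derivation:
Scan adjacency: B appears as child of G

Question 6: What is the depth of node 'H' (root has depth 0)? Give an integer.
Path from root to H: A -> H
Depth = number of edges = 1

Answer: 1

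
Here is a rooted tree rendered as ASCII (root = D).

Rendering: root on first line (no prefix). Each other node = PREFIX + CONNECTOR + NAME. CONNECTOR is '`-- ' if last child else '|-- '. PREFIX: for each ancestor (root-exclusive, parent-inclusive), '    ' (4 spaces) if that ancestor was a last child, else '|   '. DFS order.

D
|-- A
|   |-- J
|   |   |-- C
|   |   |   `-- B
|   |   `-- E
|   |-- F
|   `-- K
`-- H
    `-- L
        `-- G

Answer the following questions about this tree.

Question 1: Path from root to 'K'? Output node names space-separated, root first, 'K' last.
Walk down from root: D -> A -> K

Answer: D A K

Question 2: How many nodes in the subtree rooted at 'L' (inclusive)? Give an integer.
Subtree rooted at L contains: G, L
Count = 2

Answer: 2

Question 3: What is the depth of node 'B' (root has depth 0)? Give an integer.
Path from root to B: D -> A -> J -> C -> B
Depth = number of edges = 4

Answer: 4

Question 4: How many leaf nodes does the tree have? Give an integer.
Answer: 5

Derivation:
Leaves (nodes with no children): B, E, F, G, K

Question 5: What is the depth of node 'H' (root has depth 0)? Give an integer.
Answer: 1

Derivation:
Path from root to H: D -> H
Depth = number of edges = 1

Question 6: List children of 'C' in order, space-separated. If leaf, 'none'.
Node C's children (from adjacency): B

Answer: B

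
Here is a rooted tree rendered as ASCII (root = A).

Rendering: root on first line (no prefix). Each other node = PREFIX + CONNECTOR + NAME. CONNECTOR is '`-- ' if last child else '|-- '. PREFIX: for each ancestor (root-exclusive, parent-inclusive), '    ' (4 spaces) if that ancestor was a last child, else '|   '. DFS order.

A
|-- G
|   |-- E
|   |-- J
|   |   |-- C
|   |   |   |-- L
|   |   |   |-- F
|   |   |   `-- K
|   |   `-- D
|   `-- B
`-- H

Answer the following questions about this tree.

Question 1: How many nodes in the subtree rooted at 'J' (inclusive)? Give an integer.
Answer: 6

Derivation:
Subtree rooted at J contains: C, D, F, J, K, L
Count = 6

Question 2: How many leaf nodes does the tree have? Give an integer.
Leaves (nodes with no children): B, D, E, F, H, K, L

Answer: 7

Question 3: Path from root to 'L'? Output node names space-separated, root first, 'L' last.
Answer: A G J C L

Derivation:
Walk down from root: A -> G -> J -> C -> L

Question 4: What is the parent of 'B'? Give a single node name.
Scan adjacency: B appears as child of G

Answer: G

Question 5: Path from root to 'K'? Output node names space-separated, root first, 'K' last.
Walk down from root: A -> G -> J -> C -> K

Answer: A G J C K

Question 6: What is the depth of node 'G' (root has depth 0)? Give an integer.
Path from root to G: A -> G
Depth = number of edges = 1

Answer: 1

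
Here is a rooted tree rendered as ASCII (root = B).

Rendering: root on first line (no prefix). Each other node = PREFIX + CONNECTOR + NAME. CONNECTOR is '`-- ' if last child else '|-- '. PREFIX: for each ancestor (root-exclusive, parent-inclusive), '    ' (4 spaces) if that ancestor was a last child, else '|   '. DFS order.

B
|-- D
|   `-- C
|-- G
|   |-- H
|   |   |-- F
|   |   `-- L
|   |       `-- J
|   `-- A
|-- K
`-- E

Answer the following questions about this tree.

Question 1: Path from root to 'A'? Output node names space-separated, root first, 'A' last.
Answer: B G A

Derivation:
Walk down from root: B -> G -> A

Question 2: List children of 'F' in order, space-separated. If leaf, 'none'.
Answer: none

Derivation:
Node F's children (from adjacency): (leaf)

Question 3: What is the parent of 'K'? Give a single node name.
Answer: B

Derivation:
Scan adjacency: K appears as child of B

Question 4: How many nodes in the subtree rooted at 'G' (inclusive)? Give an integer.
Answer: 6

Derivation:
Subtree rooted at G contains: A, F, G, H, J, L
Count = 6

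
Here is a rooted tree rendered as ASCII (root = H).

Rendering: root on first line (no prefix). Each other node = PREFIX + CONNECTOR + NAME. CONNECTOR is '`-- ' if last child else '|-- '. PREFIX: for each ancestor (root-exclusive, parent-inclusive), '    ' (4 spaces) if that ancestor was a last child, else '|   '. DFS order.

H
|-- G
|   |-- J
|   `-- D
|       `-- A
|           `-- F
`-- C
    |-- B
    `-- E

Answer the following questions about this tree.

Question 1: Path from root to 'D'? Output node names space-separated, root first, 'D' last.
Walk down from root: H -> G -> D

Answer: H G D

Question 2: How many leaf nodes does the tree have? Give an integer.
Answer: 4

Derivation:
Leaves (nodes with no children): B, E, F, J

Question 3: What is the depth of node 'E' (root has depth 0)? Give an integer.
Answer: 2

Derivation:
Path from root to E: H -> C -> E
Depth = number of edges = 2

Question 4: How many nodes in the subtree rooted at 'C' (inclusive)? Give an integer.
Subtree rooted at C contains: B, C, E
Count = 3

Answer: 3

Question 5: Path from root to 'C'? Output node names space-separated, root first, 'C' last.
Walk down from root: H -> C

Answer: H C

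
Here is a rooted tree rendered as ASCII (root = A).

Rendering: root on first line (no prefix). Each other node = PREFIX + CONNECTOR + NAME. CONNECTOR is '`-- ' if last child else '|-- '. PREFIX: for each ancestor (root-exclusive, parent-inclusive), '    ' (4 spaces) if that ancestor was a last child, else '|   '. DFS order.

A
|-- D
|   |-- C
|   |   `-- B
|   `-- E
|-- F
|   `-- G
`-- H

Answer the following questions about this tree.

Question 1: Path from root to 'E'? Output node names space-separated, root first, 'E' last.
Answer: A D E

Derivation:
Walk down from root: A -> D -> E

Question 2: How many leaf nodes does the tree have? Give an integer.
Answer: 4

Derivation:
Leaves (nodes with no children): B, E, G, H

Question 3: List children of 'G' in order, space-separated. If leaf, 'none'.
Node G's children (from adjacency): (leaf)

Answer: none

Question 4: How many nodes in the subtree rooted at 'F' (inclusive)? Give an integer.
Answer: 2

Derivation:
Subtree rooted at F contains: F, G
Count = 2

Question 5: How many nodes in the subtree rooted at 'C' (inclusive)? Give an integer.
Answer: 2

Derivation:
Subtree rooted at C contains: B, C
Count = 2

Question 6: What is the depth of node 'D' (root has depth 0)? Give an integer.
Path from root to D: A -> D
Depth = number of edges = 1

Answer: 1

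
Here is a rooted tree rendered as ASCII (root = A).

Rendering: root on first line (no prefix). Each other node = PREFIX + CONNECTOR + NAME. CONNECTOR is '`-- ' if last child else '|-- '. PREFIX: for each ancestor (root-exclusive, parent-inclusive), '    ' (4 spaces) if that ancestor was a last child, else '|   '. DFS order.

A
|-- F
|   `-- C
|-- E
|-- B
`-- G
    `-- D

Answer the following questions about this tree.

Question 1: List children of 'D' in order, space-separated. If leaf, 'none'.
Answer: none

Derivation:
Node D's children (from adjacency): (leaf)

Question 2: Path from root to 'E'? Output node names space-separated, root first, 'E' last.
Walk down from root: A -> E

Answer: A E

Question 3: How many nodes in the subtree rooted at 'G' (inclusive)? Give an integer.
Answer: 2

Derivation:
Subtree rooted at G contains: D, G
Count = 2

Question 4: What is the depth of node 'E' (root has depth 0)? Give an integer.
Path from root to E: A -> E
Depth = number of edges = 1

Answer: 1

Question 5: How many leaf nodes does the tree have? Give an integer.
Answer: 4

Derivation:
Leaves (nodes with no children): B, C, D, E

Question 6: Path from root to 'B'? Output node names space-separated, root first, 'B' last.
Answer: A B

Derivation:
Walk down from root: A -> B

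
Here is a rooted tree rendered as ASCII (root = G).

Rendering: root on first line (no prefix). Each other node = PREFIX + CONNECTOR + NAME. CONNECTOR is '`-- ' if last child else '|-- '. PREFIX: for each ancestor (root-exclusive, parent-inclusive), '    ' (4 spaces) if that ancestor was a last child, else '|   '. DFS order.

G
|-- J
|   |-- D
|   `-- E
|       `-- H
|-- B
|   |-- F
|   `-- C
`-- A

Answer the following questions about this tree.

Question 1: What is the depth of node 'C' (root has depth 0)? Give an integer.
Answer: 2

Derivation:
Path from root to C: G -> B -> C
Depth = number of edges = 2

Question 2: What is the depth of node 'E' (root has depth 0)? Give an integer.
Answer: 2

Derivation:
Path from root to E: G -> J -> E
Depth = number of edges = 2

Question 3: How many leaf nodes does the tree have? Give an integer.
Leaves (nodes with no children): A, C, D, F, H

Answer: 5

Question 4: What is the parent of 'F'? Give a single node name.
Scan adjacency: F appears as child of B

Answer: B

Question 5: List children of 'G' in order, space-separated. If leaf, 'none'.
Node G's children (from adjacency): J, B, A

Answer: J B A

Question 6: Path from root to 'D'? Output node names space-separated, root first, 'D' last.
Walk down from root: G -> J -> D

Answer: G J D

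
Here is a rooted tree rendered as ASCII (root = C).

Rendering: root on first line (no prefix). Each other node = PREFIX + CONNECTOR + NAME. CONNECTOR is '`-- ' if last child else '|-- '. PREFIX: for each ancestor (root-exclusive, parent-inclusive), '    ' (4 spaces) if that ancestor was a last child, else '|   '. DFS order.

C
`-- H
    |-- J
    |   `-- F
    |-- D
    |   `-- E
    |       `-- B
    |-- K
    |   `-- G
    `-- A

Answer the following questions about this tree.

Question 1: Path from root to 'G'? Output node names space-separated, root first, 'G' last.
Answer: C H K G

Derivation:
Walk down from root: C -> H -> K -> G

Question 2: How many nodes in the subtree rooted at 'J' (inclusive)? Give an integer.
Answer: 2

Derivation:
Subtree rooted at J contains: F, J
Count = 2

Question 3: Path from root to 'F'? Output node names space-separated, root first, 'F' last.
Walk down from root: C -> H -> J -> F

Answer: C H J F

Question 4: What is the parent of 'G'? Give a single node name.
Answer: K

Derivation:
Scan adjacency: G appears as child of K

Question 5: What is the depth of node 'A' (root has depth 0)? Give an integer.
Answer: 2

Derivation:
Path from root to A: C -> H -> A
Depth = number of edges = 2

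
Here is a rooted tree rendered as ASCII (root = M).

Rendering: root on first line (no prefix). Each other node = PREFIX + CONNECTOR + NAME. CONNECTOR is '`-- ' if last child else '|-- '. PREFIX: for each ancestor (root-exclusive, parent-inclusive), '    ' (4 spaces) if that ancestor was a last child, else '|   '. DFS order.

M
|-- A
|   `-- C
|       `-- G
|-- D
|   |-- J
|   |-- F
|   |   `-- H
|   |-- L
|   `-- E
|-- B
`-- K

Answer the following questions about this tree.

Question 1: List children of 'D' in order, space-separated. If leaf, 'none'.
Answer: J F L E

Derivation:
Node D's children (from adjacency): J, F, L, E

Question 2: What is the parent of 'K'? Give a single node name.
Scan adjacency: K appears as child of M

Answer: M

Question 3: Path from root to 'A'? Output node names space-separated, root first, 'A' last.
Walk down from root: M -> A

Answer: M A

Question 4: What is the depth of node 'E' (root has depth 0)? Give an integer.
Path from root to E: M -> D -> E
Depth = number of edges = 2

Answer: 2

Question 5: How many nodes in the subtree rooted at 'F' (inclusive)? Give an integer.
Subtree rooted at F contains: F, H
Count = 2

Answer: 2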